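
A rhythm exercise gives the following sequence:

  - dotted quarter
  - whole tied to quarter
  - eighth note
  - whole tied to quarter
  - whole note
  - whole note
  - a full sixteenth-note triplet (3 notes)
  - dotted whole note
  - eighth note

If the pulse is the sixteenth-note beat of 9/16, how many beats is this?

108

One sixteenth-note beat = 2 thirty-second notes.
Convert each value to thirty-second notes: dotted quarter = 12; whole tied to quarter (whole + quarter) = 40; eighth note = 4; whole tied to quarter (whole + quarter) = 40; whole note = 32; whole note = 32; a full sixteenth-note triplet (3 notes) (three triplet sixteenths span one eighth) = 4; dotted whole note = 48; eighth note = 4.
Sum: 12 + 40 + 4 + 40 + 32 + 32 + 4 + 48 + 4 = 216.
216 ÷ 2 = 108 beats.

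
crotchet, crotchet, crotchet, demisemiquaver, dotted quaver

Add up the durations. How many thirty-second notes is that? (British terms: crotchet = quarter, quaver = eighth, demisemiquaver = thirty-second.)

Convert each value to thirty-second notes: crotchet = 8; crotchet = 8; crotchet = 8; demisemiquaver = 1; dotted quaver = 6.
Adding: 8 + 8 + 8 + 1 + 6 = 31 thirty-second notes.

31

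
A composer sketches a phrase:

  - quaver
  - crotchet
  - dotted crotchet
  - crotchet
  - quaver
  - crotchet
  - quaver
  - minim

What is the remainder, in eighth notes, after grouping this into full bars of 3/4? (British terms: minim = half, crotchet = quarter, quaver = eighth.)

4

One bar of 3/4 = 6 eighth notes.
Express everything in eighth notes: quaver = 1; crotchet = 2; dotted crotchet = 3; crotchet = 2; quaver = 1; crotchet = 2; quaver = 1; minim = 4.
Altogether 1 + 2 + 3 + 2 + 1 + 2 + 1 + 4 = 16.
16 ÷ 6 = 2 complete bars with 4 eighth notes remaining.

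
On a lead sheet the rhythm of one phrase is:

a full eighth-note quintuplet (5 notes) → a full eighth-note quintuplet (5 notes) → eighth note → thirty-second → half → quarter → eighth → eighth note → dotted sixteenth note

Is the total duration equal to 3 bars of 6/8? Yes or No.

One bar of 6/8 = 24 thirty-second notes, so 3 bars = 72.
Each duration in thirty-second notes: a full eighth-note quintuplet (5 notes) (five quintuplet eighths span one half) = 16; a full eighth-note quintuplet (5 notes) (five quintuplet eighths span one half) = 16; eighth note = 4; thirty-second = 1; half = 16; quarter = 8; eighth = 4; eighth note = 4; dotted sixteenth note = 3.
Adding: 16 + 16 + 4 + 1 + 16 + 8 + 4 + 4 + 3 = 72.
72 equals 72, so the answer is Yes.

Yes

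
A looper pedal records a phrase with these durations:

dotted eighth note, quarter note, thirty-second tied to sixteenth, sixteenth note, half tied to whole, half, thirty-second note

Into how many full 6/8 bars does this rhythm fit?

One bar of 6/8 = 24 thirty-second notes.
Express everything in thirty-second notes: dotted eighth note = 6; quarter note = 8; thirty-second tied to sixteenth (thirty-second + sixteenth) = 3; sixteenth note = 2; half tied to whole (half + whole) = 48; half = 16; thirty-second note = 1.
Sum: 6 + 8 + 3 + 2 + 48 + 16 + 1 = 84.
84 ÷ 24 = 3 complete bars with 12 left over.

3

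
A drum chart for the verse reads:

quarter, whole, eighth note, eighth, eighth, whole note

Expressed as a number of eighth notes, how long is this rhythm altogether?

Express everything in eighth notes: quarter = 2; whole = 8; eighth note = 1; eighth = 1; eighth = 1; whole note = 8.
Sum: 2 + 8 + 1 + 1 + 1 + 8 = 21 eighth notes.

21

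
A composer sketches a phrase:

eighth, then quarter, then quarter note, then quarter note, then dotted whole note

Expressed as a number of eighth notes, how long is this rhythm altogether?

Each duration in eighth notes: eighth = 1; quarter = 2; quarter note = 2; quarter note = 2; dotted whole note = 12.
Altogether 1 + 2 + 2 + 2 + 12 = 19 eighth notes.

19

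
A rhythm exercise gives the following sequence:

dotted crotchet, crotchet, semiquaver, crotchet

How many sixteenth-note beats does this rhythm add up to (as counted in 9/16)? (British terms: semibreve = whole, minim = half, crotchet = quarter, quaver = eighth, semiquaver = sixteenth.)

One sixteenth-note beat = 2 thirty-second notes.
Each duration in thirty-second notes: dotted crotchet = 12; crotchet = 8; semiquaver = 2; crotchet = 8.
Adding: 12 + 8 + 2 + 8 = 30.
30 ÷ 2 = 15 beats.

15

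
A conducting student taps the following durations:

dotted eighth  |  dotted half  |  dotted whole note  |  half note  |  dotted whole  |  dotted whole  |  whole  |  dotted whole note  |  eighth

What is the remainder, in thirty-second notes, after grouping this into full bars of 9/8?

22

One bar of 9/8 = 18 sixteenth notes.
Convert each value to sixteenth notes: dotted eighth = 3; dotted half = 12; dotted whole note = 24; half note = 8; dotted whole = 24; dotted whole = 24; whole = 16; dotted whole note = 24; eighth = 2.
Adding: 3 + 12 + 24 + 8 + 24 + 24 + 16 + 24 + 2 = 137.
137 ÷ 18 = 7 complete bars with 11 sixteenth notes remaining = 22 thirty-second notes.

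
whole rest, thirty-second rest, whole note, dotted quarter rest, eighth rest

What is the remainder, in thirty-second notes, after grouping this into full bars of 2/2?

17

One bar of 2/2 = 32 thirty-second notes.
Working in thirty-second notes: whole rest = 32; thirty-second rest = 1; whole note = 32; dotted quarter rest = 12; eighth rest = 4.
Sum: 32 + 1 + 32 + 12 + 4 = 81.
81 ÷ 32 = 2 complete bars with 17 thirty-second notes remaining.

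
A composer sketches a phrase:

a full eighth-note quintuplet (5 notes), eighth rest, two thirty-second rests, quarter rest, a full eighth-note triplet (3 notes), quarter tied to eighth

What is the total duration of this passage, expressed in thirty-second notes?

50

In thirty-second notes: a full eighth-note quintuplet (5 notes) (five quintuplet eighths span one half) = 16; eighth rest = 4; thirty-second rest = 1; thirty-second rest = 1; quarter rest = 8; a full eighth-note triplet (3 notes) (three triplet eighths span one quarter) = 8; quarter tied to eighth (quarter + eighth) = 12.
Altogether 16 + 4 + 1 + 1 + 8 + 8 + 12 = 50 thirty-second notes.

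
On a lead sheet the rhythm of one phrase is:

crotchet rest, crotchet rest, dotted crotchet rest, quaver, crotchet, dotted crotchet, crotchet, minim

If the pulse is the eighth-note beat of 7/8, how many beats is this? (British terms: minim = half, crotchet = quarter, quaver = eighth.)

One eighth-note beat = 2 sixteenth notes.
In sixteenth notes: crotchet rest = 4; crotchet rest = 4; dotted crotchet rest = 6; quaver = 2; crotchet = 4; dotted crotchet = 6; crotchet = 4; minim = 8.
Adding: 4 + 4 + 6 + 2 + 4 + 6 + 4 + 8 = 38.
38 ÷ 2 = 19 beats.

19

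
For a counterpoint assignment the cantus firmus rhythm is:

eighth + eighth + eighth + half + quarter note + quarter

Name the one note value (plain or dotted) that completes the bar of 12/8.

The bar of 12/8 = 12 eighth notes.
In eighth notes: eighth = 1; eighth = 1; eighth = 1; half = 4; quarter note = 2; quarter = 2.
Adding: 1 + 1 + 1 + 4 + 2 + 2 = 11.
Remaining: 12 − 11 = 1 eighth note, which is a eighth note.

eighth note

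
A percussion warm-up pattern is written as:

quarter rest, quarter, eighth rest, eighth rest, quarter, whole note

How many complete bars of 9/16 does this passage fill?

3

One bar of 9/16 = 9 sixteenth notes.
In sixteenth notes: quarter rest = 4; quarter = 4; eighth rest = 2; eighth rest = 2; quarter = 4; whole note = 16.
Total: 4 + 4 + 2 + 2 + 4 + 16 = 32.
32 ÷ 9 = 3 complete bars with 5 left over.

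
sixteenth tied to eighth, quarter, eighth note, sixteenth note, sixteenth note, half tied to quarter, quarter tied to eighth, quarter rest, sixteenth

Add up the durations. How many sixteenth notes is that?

Express everything in sixteenth notes: sixteenth tied to eighth (sixteenth + eighth) = 3; quarter = 4; eighth note = 2; sixteenth note = 1; sixteenth note = 1; half tied to quarter (half + quarter) = 12; quarter tied to eighth (quarter + eighth) = 6; quarter rest = 4; sixteenth = 1.
Total: 3 + 4 + 2 + 1 + 1 + 12 + 6 + 4 + 1 = 34 sixteenth notes.

34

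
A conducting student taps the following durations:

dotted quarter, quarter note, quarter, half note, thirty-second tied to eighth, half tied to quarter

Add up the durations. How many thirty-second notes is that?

Convert each value to thirty-second notes: dotted quarter = 12; quarter note = 8; quarter = 8; half note = 16; thirty-second tied to eighth (thirty-second + eighth) = 5; half tied to quarter (half + quarter) = 24.
Total: 12 + 8 + 8 + 16 + 5 + 24 = 73 thirty-second notes.

73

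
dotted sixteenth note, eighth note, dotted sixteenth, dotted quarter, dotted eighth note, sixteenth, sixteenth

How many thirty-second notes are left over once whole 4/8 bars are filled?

0

One bar of 4/8 = 16 thirty-second notes.
In thirty-second notes: dotted sixteenth note = 3; eighth note = 4; dotted sixteenth = 3; dotted quarter = 12; dotted eighth note = 6; sixteenth = 2; sixteenth = 2.
Total: 3 + 4 + 3 + 12 + 6 + 2 + 2 = 32.
32 ÷ 16 = 2 complete bars with 0 thirty-second notes remaining.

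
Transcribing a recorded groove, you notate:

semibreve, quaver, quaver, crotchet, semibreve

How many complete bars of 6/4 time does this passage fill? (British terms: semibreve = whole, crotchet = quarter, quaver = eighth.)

1

One bar of 6/4 = 12 eighth notes.
Each duration in eighth notes: semibreve = 8; quaver = 1; quaver = 1; crotchet = 2; semibreve = 8.
Sum: 8 + 1 + 1 + 2 + 8 = 20.
20 ÷ 12 = 1 complete bar with 8 left over.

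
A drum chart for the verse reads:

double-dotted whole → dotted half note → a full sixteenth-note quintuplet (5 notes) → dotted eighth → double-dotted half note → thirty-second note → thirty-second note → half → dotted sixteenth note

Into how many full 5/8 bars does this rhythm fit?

7

One bar of 5/8 = 20 thirty-second notes.
Each duration in thirty-second notes: double-dotted whole = 56; dotted half note = 24; a full sixteenth-note quintuplet (5 notes) (five quintuplet sixteenths span one quarter) = 8; dotted eighth = 6; double-dotted half note = 28; thirty-second note = 1; thirty-second note = 1; half = 16; dotted sixteenth note = 3.
Total: 56 + 24 + 8 + 6 + 28 + 1 + 1 + 16 + 3 = 143.
143 ÷ 20 = 7 complete bars with 3 left over.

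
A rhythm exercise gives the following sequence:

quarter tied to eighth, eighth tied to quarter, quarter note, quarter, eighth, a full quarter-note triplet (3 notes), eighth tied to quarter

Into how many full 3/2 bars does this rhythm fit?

1

One bar of 3/2 = 12 eighth notes.
Convert each value to eighth notes: quarter tied to eighth (quarter + eighth) = 3; eighth tied to quarter (eighth + quarter) = 3; quarter note = 2; quarter = 2; eighth = 1; a full quarter-note triplet (3 notes) (three triplet quarters span one half) = 4; eighth tied to quarter (eighth + quarter) = 3.
Total: 3 + 3 + 2 + 2 + 1 + 4 + 3 = 18.
18 ÷ 12 = 1 complete bar with 6 left over.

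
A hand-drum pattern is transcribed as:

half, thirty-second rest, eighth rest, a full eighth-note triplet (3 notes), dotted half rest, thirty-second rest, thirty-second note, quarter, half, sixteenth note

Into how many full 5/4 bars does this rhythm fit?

2

One bar of 5/4 = 40 thirty-second notes.
Each duration in thirty-second notes: half = 16; thirty-second rest = 1; eighth rest = 4; a full eighth-note triplet (3 notes) (three triplet eighths span one quarter) = 8; dotted half rest = 24; thirty-second rest = 1; thirty-second note = 1; quarter = 8; half = 16; sixteenth note = 2.
Adding: 16 + 1 + 4 + 8 + 24 + 1 + 1 + 8 + 16 + 2 = 81.
81 ÷ 40 = 2 complete bars with 1 left over.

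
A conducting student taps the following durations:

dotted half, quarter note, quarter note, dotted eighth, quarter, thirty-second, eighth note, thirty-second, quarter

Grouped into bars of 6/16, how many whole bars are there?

5

One bar of 6/16 = 12 thirty-second notes.
Working in thirty-second notes: dotted half = 24; quarter note = 8; quarter note = 8; dotted eighth = 6; quarter = 8; thirty-second = 1; eighth note = 4; thirty-second = 1; quarter = 8.
Altogether 24 + 8 + 8 + 6 + 8 + 1 + 4 + 1 + 8 = 68.
68 ÷ 12 = 5 complete bars with 8 left over.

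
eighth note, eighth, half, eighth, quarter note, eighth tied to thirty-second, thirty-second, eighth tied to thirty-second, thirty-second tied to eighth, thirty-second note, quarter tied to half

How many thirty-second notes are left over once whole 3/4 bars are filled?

5

One bar of 3/4 = 24 thirty-second notes.
Express everything in thirty-second notes: eighth note = 4; eighth = 4; half = 16; eighth = 4; quarter note = 8; eighth tied to thirty-second (eighth + thirty-second) = 5; thirty-second = 1; eighth tied to thirty-second (eighth + thirty-second) = 5; thirty-second tied to eighth (thirty-second + eighth) = 5; thirty-second note = 1; quarter tied to half (quarter + half) = 24.
Altogether 4 + 4 + 16 + 4 + 8 + 5 + 1 + 5 + 5 + 1 + 24 = 77.
77 ÷ 24 = 3 complete bars with 5 thirty-second notes remaining.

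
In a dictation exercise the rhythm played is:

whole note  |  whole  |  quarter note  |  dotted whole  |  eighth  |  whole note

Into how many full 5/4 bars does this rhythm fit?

One bar of 5/4 = 10 eighth notes.
Express everything in eighth notes: whole note = 8; whole = 8; quarter note = 2; dotted whole = 12; eighth = 1; whole note = 8.
Total: 8 + 8 + 2 + 12 + 1 + 8 = 39.
39 ÷ 10 = 3 complete bars with 9 left over.

3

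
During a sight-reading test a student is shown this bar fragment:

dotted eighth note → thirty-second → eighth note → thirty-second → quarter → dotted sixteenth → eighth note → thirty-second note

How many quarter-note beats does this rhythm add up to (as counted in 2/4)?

3.5

One quarter-note beat = 8 thirty-second notes.
Convert each value to thirty-second notes: dotted eighth note = 6; thirty-second = 1; eighth note = 4; thirty-second = 1; quarter = 8; dotted sixteenth = 3; eighth note = 4; thirty-second note = 1.
Altogether 6 + 1 + 4 + 1 + 8 + 3 + 4 + 1 = 28.
28 ÷ 8 = 3.5 beats.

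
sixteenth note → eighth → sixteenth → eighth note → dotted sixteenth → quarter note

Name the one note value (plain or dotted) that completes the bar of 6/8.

The bar of 6/8 = 24 thirty-second notes.
Working in thirty-second notes: sixteenth note = 2; eighth = 4; sixteenth = 2; eighth note = 4; dotted sixteenth = 3; quarter note = 8.
Altogether 2 + 4 + 2 + 4 + 3 + 8 = 23.
Remaining: 24 − 23 = 1 thirty-second note, which is a thirty-second note.

thirty-second note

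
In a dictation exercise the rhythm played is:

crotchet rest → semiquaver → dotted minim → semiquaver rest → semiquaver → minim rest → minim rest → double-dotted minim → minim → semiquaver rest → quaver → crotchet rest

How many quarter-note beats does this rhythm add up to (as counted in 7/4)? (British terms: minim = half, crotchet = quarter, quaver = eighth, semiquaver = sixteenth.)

16

One quarter-note beat = 4 sixteenth notes.
In sixteenth notes: crotchet rest = 4; semiquaver = 1; dotted minim = 12; semiquaver rest = 1; semiquaver = 1; minim rest = 8; minim rest = 8; double-dotted minim = 14; minim = 8; semiquaver rest = 1; quaver = 2; crotchet rest = 4.
Total: 4 + 1 + 12 + 1 + 1 + 8 + 8 + 14 + 8 + 1 + 2 + 4 = 64.
64 ÷ 4 = 16 beats.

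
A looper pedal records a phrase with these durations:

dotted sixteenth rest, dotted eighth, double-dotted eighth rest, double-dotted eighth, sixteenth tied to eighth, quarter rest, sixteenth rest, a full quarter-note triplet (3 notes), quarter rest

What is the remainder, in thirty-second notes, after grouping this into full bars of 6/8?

One bar of 6/8 = 24 thirty-second notes.
Working in thirty-second notes: dotted sixteenth rest = 3; dotted eighth = 6; double-dotted eighth rest = 7; double-dotted eighth = 7; sixteenth tied to eighth (sixteenth + eighth) = 6; quarter rest = 8; sixteenth rest = 2; a full quarter-note triplet (3 notes) (three triplet quarters span one half) = 16; quarter rest = 8.
Altogether 3 + 6 + 7 + 7 + 6 + 8 + 2 + 16 + 8 = 63.
63 ÷ 24 = 2 complete bars with 15 thirty-second notes remaining.

15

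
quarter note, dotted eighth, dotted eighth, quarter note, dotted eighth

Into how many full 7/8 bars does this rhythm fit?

One bar of 7/8 = 14 sixteenth notes.
Convert each value to sixteenth notes: quarter note = 4; dotted eighth = 3; dotted eighth = 3; quarter note = 4; dotted eighth = 3.
Sum: 4 + 3 + 3 + 4 + 3 = 17.
17 ÷ 14 = 1 complete bar with 3 left over.

1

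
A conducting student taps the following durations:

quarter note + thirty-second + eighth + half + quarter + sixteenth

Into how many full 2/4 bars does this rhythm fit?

One bar of 2/4 = 16 thirty-second notes.
Each duration in thirty-second notes: quarter note = 8; thirty-second = 1; eighth = 4; half = 16; quarter = 8; sixteenth = 2.
Altogether 8 + 1 + 4 + 16 + 8 + 2 = 39.
39 ÷ 16 = 2 complete bars with 7 left over.

2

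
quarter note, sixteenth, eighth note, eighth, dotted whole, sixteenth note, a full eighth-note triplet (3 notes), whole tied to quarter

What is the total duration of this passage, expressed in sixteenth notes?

Express everything in sixteenth notes: quarter note = 4; sixteenth = 1; eighth note = 2; eighth = 2; dotted whole = 24; sixteenth note = 1; a full eighth-note triplet (3 notes) (three triplet eighths span one quarter) = 4; whole tied to quarter (whole + quarter) = 20.
Total: 4 + 1 + 2 + 2 + 24 + 1 + 4 + 20 = 58 sixteenth notes.

58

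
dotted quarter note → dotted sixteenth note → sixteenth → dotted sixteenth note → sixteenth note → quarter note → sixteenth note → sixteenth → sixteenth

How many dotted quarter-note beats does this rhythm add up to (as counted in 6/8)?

3

One dotted quarter-note beat = 12 thirty-second notes.
Convert each value to thirty-second notes: dotted quarter note = 12; dotted sixteenth note = 3; sixteenth = 2; dotted sixteenth note = 3; sixteenth note = 2; quarter note = 8; sixteenth note = 2; sixteenth = 2; sixteenth = 2.
Total: 12 + 3 + 2 + 3 + 2 + 8 + 2 + 2 + 2 = 36.
36 ÷ 12 = 3 beats.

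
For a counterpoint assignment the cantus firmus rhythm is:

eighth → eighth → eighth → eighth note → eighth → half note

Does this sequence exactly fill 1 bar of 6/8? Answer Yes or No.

No

One bar of 6/8 = 6 eighth notes.
Working in eighth notes: eighth = 1; eighth = 1; eighth = 1; eighth note = 1; eighth = 1; half note = 4.
Sum: 1 + 1 + 1 + 1 + 1 + 4 = 9.
9 exceeds 6, so the answer is No.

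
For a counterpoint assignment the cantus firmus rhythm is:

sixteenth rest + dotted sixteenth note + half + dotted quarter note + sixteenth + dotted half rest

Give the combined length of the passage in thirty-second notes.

59

Express everything in thirty-second notes: sixteenth rest = 2; dotted sixteenth note = 3; half = 16; dotted quarter note = 12; sixteenth = 2; dotted half rest = 24.
Altogether 2 + 3 + 16 + 12 + 2 + 24 = 59 thirty-second notes.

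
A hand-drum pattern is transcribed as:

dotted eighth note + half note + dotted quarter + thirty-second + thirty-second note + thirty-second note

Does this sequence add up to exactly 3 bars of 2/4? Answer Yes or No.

No

One bar of 2/4 = 16 thirty-second notes, so 3 bars = 48.
Express everything in thirty-second notes: dotted eighth note = 6; half note = 16; dotted quarter = 12; thirty-second = 1; thirty-second note = 1; thirty-second note = 1.
Total: 6 + 16 + 12 + 1 + 1 + 1 = 37.
37 falls short of 48, so the answer is No.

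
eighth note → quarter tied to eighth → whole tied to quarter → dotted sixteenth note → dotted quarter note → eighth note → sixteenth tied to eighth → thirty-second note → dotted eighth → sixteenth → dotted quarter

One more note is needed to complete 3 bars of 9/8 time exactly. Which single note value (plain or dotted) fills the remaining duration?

dotted eighth note

3 bars of 9/8 = 108 thirty-second notes.
Convert each value to thirty-second notes: eighth note = 4; quarter tied to eighth (quarter + eighth) = 12; whole tied to quarter (whole + quarter) = 40; dotted sixteenth note = 3; dotted quarter note = 12; eighth note = 4; sixteenth tied to eighth (sixteenth + eighth) = 6; thirty-second note = 1; dotted eighth = 6; sixteenth = 2; dotted quarter = 12.
Total: 4 + 12 + 40 + 3 + 12 + 4 + 6 + 1 + 6 + 2 + 12 = 102.
Remaining: 108 − 102 = 6 thirty-second notes, which is a dotted eighth note.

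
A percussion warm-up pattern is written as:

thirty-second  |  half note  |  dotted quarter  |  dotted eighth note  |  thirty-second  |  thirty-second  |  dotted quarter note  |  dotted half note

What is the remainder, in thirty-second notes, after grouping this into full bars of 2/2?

9

One bar of 2/2 = 32 thirty-second notes.
Convert each value to thirty-second notes: thirty-second = 1; half note = 16; dotted quarter = 12; dotted eighth note = 6; thirty-second = 1; thirty-second = 1; dotted quarter note = 12; dotted half note = 24.
Total: 1 + 16 + 12 + 6 + 1 + 1 + 12 + 24 = 73.
73 ÷ 32 = 2 complete bars with 9 thirty-second notes remaining.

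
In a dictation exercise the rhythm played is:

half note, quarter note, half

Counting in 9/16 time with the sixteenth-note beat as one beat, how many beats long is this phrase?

One sixteenth-note beat = 2 thirty-second notes.
Convert each value to thirty-second notes: half note = 16; quarter note = 8; half = 16.
Sum: 16 + 8 + 16 = 40.
40 ÷ 2 = 20 beats.

20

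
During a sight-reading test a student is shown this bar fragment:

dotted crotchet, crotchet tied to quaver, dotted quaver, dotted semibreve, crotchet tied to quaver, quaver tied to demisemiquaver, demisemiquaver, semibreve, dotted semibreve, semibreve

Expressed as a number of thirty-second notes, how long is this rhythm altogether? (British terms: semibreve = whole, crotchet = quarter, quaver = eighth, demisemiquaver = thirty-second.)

In thirty-second notes: dotted crotchet = 12; crotchet tied to quaver (crotchet + quaver) = 12; dotted quaver = 6; dotted semibreve = 48; crotchet tied to quaver (crotchet + quaver) = 12; quaver tied to demisemiquaver (quaver + demisemiquaver) = 5; demisemiquaver = 1; semibreve = 32; dotted semibreve = 48; semibreve = 32.
Total: 12 + 12 + 6 + 48 + 12 + 5 + 1 + 32 + 48 + 32 = 208 thirty-second notes.

208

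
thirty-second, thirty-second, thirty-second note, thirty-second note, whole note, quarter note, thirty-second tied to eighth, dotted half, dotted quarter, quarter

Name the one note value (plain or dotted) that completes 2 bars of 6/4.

dotted sixteenth note

2 bars of 6/4 = 96 thirty-second notes.
Working in thirty-second notes: thirty-second = 1; thirty-second = 1; thirty-second note = 1; thirty-second note = 1; whole note = 32; quarter note = 8; thirty-second tied to eighth (thirty-second + eighth) = 5; dotted half = 24; dotted quarter = 12; quarter = 8.
Total: 1 + 1 + 1 + 1 + 32 + 8 + 5 + 24 + 12 + 8 = 93.
Remaining: 96 − 93 = 3 thirty-second notes, which is a dotted sixteenth note.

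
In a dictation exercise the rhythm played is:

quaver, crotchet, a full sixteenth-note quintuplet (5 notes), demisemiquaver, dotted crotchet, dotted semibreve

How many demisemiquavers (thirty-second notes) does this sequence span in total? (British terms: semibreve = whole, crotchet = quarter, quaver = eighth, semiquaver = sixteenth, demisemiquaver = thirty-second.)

Each duration in thirty-second notes: quaver = 4; crotchet = 8; a full sixteenth-note quintuplet (5 notes) (five quintuplet sixteenths span one quarter) = 8; demisemiquaver = 1; dotted crotchet = 12; dotted semibreve = 48.
Adding: 4 + 8 + 8 + 1 + 12 + 48 = 81 thirty-second notes.

81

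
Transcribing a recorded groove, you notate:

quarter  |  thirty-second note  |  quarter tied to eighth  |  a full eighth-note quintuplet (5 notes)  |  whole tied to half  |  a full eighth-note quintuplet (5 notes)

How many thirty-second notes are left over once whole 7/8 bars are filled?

17

One bar of 7/8 = 28 thirty-second notes.
Express everything in thirty-second notes: quarter = 8; thirty-second note = 1; quarter tied to eighth (quarter + eighth) = 12; a full eighth-note quintuplet (5 notes) (five quintuplet eighths span one half) = 16; whole tied to half (whole + half) = 48; a full eighth-note quintuplet (5 notes) (five quintuplet eighths span one half) = 16.
Total: 8 + 1 + 12 + 16 + 48 + 16 = 101.
101 ÷ 28 = 3 complete bars with 17 thirty-second notes remaining.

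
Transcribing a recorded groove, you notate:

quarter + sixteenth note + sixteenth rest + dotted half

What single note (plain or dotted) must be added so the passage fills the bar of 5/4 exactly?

eighth note

The bar of 5/4 = 20 sixteenth notes.
Each duration in sixteenth notes: quarter = 4; sixteenth note = 1; sixteenth rest = 1; dotted half = 12.
Altogether 4 + 1 + 1 + 12 = 18.
Remaining: 20 − 18 = 2 sixteenth notes, which is a eighth note.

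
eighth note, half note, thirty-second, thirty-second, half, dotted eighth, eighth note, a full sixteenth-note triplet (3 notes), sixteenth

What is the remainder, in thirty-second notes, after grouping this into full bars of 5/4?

One bar of 5/4 = 40 thirty-second notes.
Express everything in thirty-second notes: eighth note = 4; half note = 16; thirty-second = 1; thirty-second = 1; half = 16; dotted eighth = 6; eighth note = 4; a full sixteenth-note triplet (3 notes) (three triplet sixteenths span one eighth) = 4; sixteenth = 2.
Total: 4 + 16 + 1 + 1 + 16 + 6 + 4 + 4 + 2 = 54.
54 ÷ 40 = 1 complete bar with 14 thirty-second notes remaining.

14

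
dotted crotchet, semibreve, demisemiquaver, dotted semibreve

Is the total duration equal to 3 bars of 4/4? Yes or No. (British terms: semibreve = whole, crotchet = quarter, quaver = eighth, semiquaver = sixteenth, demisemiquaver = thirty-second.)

One bar of 4/4 = 32 thirty-second notes, so 3 bars = 96.
Convert each value to thirty-second notes: dotted crotchet = 12; semibreve = 32; demisemiquaver = 1; dotted semibreve = 48.
Sum: 12 + 32 + 1 + 48 = 93.
93 falls short of 96, so the answer is No.

No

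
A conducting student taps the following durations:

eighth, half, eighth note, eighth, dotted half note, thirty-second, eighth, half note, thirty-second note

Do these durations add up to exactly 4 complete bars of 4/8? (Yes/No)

No

One bar of 4/8 = 16 thirty-second notes, so 4 bars = 64.
Working in thirty-second notes: eighth = 4; half = 16; eighth note = 4; eighth = 4; dotted half note = 24; thirty-second = 1; eighth = 4; half note = 16; thirty-second note = 1.
Altogether 4 + 16 + 4 + 4 + 24 + 1 + 4 + 16 + 1 = 74.
74 exceeds 64, so the answer is No.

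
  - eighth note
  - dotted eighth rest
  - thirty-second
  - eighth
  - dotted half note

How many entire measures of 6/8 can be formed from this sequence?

1

One bar of 6/8 = 24 thirty-second notes.
Each duration in thirty-second notes: eighth note = 4; dotted eighth rest = 6; thirty-second = 1; eighth = 4; dotted half note = 24.
Altogether 4 + 6 + 1 + 4 + 24 = 39.
39 ÷ 24 = 1 complete bar with 15 left over.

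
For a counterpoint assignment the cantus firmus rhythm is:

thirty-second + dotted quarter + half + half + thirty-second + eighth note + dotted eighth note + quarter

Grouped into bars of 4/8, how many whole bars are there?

One bar of 4/8 = 16 thirty-second notes.
Working in thirty-second notes: thirty-second = 1; dotted quarter = 12; half = 16; half = 16; thirty-second = 1; eighth note = 4; dotted eighth note = 6; quarter = 8.
Adding: 1 + 12 + 16 + 16 + 1 + 4 + 6 + 8 = 64.
64 ÷ 16 = 4 complete bars with 0 left over.

4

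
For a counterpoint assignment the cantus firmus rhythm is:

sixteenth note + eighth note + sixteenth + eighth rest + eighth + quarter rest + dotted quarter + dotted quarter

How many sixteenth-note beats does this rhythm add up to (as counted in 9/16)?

One sixteenth-note beat = 2 thirty-second notes.
Express everything in thirty-second notes: sixteenth note = 2; eighth note = 4; sixteenth = 2; eighth rest = 4; eighth = 4; quarter rest = 8; dotted quarter = 12; dotted quarter = 12.
Adding: 2 + 4 + 2 + 4 + 4 + 8 + 12 + 12 = 48.
48 ÷ 2 = 24 beats.

24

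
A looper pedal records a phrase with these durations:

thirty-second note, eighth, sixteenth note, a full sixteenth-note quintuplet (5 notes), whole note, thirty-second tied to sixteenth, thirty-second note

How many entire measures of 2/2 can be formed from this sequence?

1

One bar of 2/2 = 32 thirty-second notes.
Working in thirty-second notes: thirty-second note = 1; eighth = 4; sixteenth note = 2; a full sixteenth-note quintuplet (5 notes) (five quintuplet sixteenths span one quarter) = 8; whole note = 32; thirty-second tied to sixteenth (thirty-second + sixteenth) = 3; thirty-second note = 1.
Total: 1 + 4 + 2 + 8 + 32 + 3 + 1 = 51.
51 ÷ 32 = 1 complete bar with 19 left over.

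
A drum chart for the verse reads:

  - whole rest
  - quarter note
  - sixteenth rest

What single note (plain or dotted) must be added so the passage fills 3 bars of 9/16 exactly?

dotted quarter note

3 bars of 9/16 = 27 sixteenth notes.
Convert each value to sixteenth notes: whole rest = 16; quarter note = 4; sixteenth rest = 1.
Sum: 16 + 4 + 1 = 21.
Remaining: 27 − 21 = 6 sixteenth notes, which is a dotted quarter note.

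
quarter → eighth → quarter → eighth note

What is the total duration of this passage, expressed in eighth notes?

6

Express everything in eighth notes: quarter = 2; eighth = 1; quarter = 2; eighth note = 1.
Total: 2 + 1 + 2 + 1 = 6 eighth notes.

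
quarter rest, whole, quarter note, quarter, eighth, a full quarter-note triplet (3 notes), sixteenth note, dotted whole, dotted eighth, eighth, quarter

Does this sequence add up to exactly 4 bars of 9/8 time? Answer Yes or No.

Yes

One bar of 9/8 = 18 sixteenth notes, so 4 bars = 72.
Working in sixteenth notes: quarter rest = 4; whole = 16; quarter note = 4; quarter = 4; eighth = 2; a full quarter-note triplet (3 notes) (three triplet quarters span one half) = 8; sixteenth note = 1; dotted whole = 24; dotted eighth = 3; eighth = 2; quarter = 4.
Sum: 4 + 16 + 4 + 4 + 2 + 8 + 1 + 24 + 3 + 2 + 4 = 72.
72 equals 72, so the answer is Yes.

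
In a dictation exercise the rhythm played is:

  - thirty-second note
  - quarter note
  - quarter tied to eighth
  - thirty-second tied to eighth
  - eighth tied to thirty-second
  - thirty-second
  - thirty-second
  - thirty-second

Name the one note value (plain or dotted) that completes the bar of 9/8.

sixteenth note

The bar of 9/8 = 36 thirty-second notes.
Each duration in thirty-second notes: thirty-second note = 1; quarter note = 8; quarter tied to eighth (quarter + eighth) = 12; thirty-second tied to eighth (thirty-second + eighth) = 5; eighth tied to thirty-second (eighth + thirty-second) = 5; thirty-second = 1; thirty-second = 1; thirty-second = 1.
Altogether 1 + 8 + 12 + 5 + 5 + 1 + 1 + 1 = 34.
Remaining: 36 − 34 = 2 thirty-second notes, which is a sixteenth note.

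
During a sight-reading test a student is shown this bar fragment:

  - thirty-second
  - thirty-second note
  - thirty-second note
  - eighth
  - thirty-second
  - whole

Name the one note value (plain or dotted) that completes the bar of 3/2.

quarter note

The bar of 3/2 = 48 thirty-second notes.
Express everything in thirty-second notes: thirty-second = 1; thirty-second note = 1; thirty-second note = 1; eighth = 4; thirty-second = 1; whole = 32.
Altogether 1 + 1 + 1 + 4 + 1 + 32 = 40.
Remaining: 48 − 40 = 8 thirty-second notes, which is a quarter note.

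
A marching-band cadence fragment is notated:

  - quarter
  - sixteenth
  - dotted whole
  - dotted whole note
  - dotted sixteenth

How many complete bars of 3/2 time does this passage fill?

One bar of 3/2 = 48 thirty-second notes.
Each duration in thirty-second notes: quarter = 8; sixteenth = 2; dotted whole = 48; dotted whole note = 48; dotted sixteenth = 3.
Total: 8 + 2 + 48 + 48 + 3 = 109.
109 ÷ 48 = 2 complete bars with 13 left over.

2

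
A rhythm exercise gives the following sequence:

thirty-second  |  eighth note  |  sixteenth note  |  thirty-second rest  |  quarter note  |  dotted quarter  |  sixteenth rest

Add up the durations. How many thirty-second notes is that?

Express everything in thirty-second notes: thirty-second = 1; eighth note = 4; sixteenth note = 2; thirty-second rest = 1; quarter note = 8; dotted quarter = 12; sixteenth rest = 2.
Total: 1 + 4 + 2 + 1 + 8 + 12 + 2 = 30 thirty-second notes.

30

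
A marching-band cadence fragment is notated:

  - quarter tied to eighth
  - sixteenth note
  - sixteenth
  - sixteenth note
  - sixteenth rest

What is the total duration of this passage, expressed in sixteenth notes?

10

Express everything in sixteenth notes: quarter tied to eighth (quarter + eighth) = 6; sixteenth note = 1; sixteenth = 1; sixteenth note = 1; sixteenth rest = 1.
Sum: 6 + 1 + 1 + 1 + 1 = 10 sixteenth notes.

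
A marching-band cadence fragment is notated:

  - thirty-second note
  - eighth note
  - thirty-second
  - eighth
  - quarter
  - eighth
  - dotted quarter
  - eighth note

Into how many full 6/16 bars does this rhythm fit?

3

One bar of 6/16 = 12 thirty-second notes.
In thirty-second notes: thirty-second note = 1; eighth note = 4; thirty-second = 1; eighth = 4; quarter = 8; eighth = 4; dotted quarter = 12; eighth note = 4.
Total: 1 + 4 + 1 + 4 + 8 + 4 + 12 + 4 = 38.
38 ÷ 12 = 3 complete bars with 2 left over.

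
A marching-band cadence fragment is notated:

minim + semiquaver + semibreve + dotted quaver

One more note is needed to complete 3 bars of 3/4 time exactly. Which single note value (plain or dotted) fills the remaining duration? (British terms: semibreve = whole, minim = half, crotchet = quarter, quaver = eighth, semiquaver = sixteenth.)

half note

3 bars of 3/4 = 36 sixteenth notes.
Working in sixteenth notes: minim = 8; semiquaver = 1; semibreve = 16; dotted quaver = 3.
Total: 8 + 1 + 16 + 3 = 28.
Remaining: 36 − 28 = 8 sixteenth notes, which is a half note.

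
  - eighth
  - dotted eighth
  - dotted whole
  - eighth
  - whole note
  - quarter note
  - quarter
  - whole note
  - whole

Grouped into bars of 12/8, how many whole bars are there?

3

One bar of 12/8 = 24 sixteenth notes.
Express everything in sixteenth notes: eighth = 2; dotted eighth = 3; dotted whole = 24; eighth = 2; whole note = 16; quarter note = 4; quarter = 4; whole note = 16; whole = 16.
Total: 2 + 3 + 24 + 2 + 16 + 4 + 4 + 16 + 16 = 87.
87 ÷ 24 = 3 complete bars with 15 left over.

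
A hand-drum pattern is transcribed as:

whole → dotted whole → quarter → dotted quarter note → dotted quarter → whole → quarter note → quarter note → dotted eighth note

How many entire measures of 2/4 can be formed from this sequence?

One bar of 2/4 = 8 sixteenth notes.
Express everything in sixteenth notes: whole = 16; dotted whole = 24; quarter = 4; dotted quarter note = 6; dotted quarter = 6; whole = 16; quarter note = 4; quarter note = 4; dotted eighth note = 3.
Total: 16 + 24 + 4 + 6 + 6 + 16 + 4 + 4 + 3 = 83.
83 ÷ 8 = 10 complete bars with 3 left over.

10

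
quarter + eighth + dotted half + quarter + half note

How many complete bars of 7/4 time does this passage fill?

One bar of 7/4 = 14 eighth notes.
Working in eighth notes: quarter = 2; eighth = 1; dotted half = 6; quarter = 2; half note = 4.
Sum: 2 + 1 + 6 + 2 + 4 = 15.
15 ÷ 14 = 1 complete bar with 1 left over.

1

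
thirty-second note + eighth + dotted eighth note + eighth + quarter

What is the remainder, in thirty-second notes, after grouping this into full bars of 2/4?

One bar of 2/4 = 16 thirty-second notes.
Each duration in thirty-second notes: thirty-second note = 1; eighth = 4; dotted eighth note = 6; eighth = 4; quarter = 8.
Adding: 1 + 4 + 6 + 4 + 8 = 23.
23 ÷ 16 = 1 complete bar with 7 thirty-second notes remaining.

7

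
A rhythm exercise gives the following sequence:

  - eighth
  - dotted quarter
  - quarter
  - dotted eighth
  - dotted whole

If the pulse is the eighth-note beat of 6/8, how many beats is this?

One eighth-note beat = 2 sixteenth notes.
Each duration in sixteenth notes: eighth = 2; dotted quarter = 6; quarter = 4; dotted eighth = 3; dotted whole = 24.
Sum: 2 + 6 + 4 + 3 + 24 = 39.
39 ÷ 2 = 19.5 beats.

19.5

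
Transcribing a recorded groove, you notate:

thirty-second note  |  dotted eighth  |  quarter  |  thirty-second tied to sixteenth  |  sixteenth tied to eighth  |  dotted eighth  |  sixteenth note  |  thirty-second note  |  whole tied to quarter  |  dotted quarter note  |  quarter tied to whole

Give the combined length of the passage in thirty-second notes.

125

Working in thirty-second notes: thirty-second note = 1; dotted eighth = 6; quarter = 8; thirty-second tied to sixteenth (thirty-second + sixteenth) = 3; sixteenth tied to eighth (sixteenth + eighth) = 6; dotted eighth = 6; sixteenth note = 2; thirty-second note = 1; whole tied to quarter (whole + quarter) = 40; dotted quarter note = 12; quarter tied to whole (quarter + whole) = 40.
Altogether 1 + 6 + 8 + 3 + 6 + 6 + 2 + 1 + 40 + 12 + 40 = 125 thirty-second notes.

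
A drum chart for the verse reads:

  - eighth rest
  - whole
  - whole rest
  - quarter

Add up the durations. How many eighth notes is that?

19

Express everything in eighth notes: eighth rest = 1; whole = 8; whole rest = 8; quarter = 2.
Adding: 1 + 8 + 8 + 2 = 19 eighth notes.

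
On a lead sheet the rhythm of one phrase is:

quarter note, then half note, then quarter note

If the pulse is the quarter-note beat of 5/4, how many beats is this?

One quarter-note beat = 2 eighth notes.
Express everything in eighth notes: quarter note = 2; half note = 4; quarter note = 2.
Adding: 2 + 4 + 2 = 8.
8 ÷ 2 = 4 beats.

4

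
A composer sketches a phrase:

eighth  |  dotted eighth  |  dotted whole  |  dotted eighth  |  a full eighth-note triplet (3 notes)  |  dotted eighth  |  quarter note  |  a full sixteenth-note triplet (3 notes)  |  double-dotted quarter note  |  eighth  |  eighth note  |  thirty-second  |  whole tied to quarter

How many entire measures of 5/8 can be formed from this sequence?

One bar of 5/8 = 20 thirty-second notes.
In thirty-second notes: eighth = 4; dotted eighth = 6; dotted whole = 48; dotted eighth = 6; a full eighth-note triplet (3 notes) (three triplet eighths span one quarter) = 8; dotted eighth = 6; quarter note = 8; a full sixteenth-note triplet (3 notes) (three triplet sixteenths span one eighth) = 4; double-dotted quarter note = 14; eighth = 4; eighth note = 4; thirty-second = 1; whole tied to quarter (whole + quarter) = 40.
Altogether 4 + 6 + 48 + 6 + 8 + 6 + 8 + 4 + 14 + 4 + 4 + 1 + 40 = 153.
153 ÷ 20 = 7 complete bars with 13 left over.

7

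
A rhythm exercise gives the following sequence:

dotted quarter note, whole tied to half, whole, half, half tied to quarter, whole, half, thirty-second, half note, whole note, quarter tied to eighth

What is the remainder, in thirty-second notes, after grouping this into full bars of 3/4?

1

One bar of 3/4 = 24 thirty-second notes.
In thirty-second notes: dotted quarter note = 12; whole tied to half (whole + half) = 48; whole = 32; half = 16; half tied to quarter (half + quarter) = 24; whole = 32; half = 16; thirty-second = 1; half note = 16; whole note = 32; quarter tied to eighth (quarter + eighth) = 12.
Total: 12 + 48 + 32 + 16 + 24 + 32 + 16 + 1 + 16 + 32 + 12 = 241.
241 ÷ 24 = 10 complete bars with 1 thirty-second note remaining.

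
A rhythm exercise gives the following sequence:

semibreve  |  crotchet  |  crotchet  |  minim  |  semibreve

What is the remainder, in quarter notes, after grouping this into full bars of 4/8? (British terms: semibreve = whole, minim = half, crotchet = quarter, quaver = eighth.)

One bar of 4/8 = 2 quarter notes.
Convert each value to quarter notes: semibreve = 4; crotchet = 1; crotchet = 1; minim = 2; semibreve = 4.
Total: 4 + 1 + 1 + 2 + 4 = 12.
12 ÷ 2 = 6 complete bars with 0 quarter notes remaining.

0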